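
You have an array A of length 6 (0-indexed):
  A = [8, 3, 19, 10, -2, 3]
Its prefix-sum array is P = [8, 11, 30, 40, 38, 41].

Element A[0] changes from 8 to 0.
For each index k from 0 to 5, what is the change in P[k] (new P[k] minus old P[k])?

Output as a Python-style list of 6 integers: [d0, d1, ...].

Answer: [-8, -8, -8, -8, -8, -8]

Derivation:
Element change: A[0] 8 -> 0, delta = -8
For k < 0: P[k] unchanged, delta_P[k] = 0
For k >= 0: P[k] shifts by exactly -8
Delta array: [-8, -8, -8, -8, -8, -8]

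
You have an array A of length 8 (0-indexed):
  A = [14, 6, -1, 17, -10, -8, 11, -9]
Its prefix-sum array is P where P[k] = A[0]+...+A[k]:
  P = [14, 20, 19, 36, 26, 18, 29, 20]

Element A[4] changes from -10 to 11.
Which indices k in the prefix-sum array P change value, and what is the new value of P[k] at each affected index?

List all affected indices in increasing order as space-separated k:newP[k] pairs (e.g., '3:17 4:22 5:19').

P[k] = A[0] + ... + A[k]
P[k] includes A[4] iff k >= 4
Affected indices: 4, 5, ..., 7; delta = 21
  P[4]: 26 + 21 = 47
  P[5]: 18 + 21 = 39
  P[6]: 29 + 21 = 50
  P[7]: 20 + 21 = 41

Answer: 4:47 5:39 6:50 7:41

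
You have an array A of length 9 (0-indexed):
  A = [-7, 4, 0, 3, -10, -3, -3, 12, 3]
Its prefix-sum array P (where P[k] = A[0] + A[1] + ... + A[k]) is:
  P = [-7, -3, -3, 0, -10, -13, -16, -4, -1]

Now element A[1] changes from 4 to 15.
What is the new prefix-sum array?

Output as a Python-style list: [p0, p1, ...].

Answer: [-7, 8, 8, 11, 1, -2, -5, 7, 10]

Derivation:
Change: A[1] 4 -> 15, delta = 11
P[k] for k < 1: unchanged (A[1] not included)
P[k] for k >= 1: shift by delta = 11
  P[0] = -7 + 0 = -7
  P[1] = -3 + 11 = 8
  P[2] = -3 + 11 = 8
  P[3] = 0 + 11 = 11
  P[4] = -10 + 11 = 1
  P[5] = -13 + 11 = -2
  P[6] = -16 + 11 = -5
  P[7] = -4 + 11 = 7
  P[8] = -1 + 11 = 10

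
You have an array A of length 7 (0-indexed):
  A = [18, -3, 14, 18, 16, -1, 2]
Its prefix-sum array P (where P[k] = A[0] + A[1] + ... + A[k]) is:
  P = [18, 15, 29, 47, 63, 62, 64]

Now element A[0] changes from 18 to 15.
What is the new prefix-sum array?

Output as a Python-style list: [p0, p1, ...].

Change: A[0] 18 -> 15, delta = -3
P[k] for k < 0: unchanged (A[0] not included)
P[k] for k >= 0: shift by delta = -3
  P[0] = 18 + -3 = 15
  P[1] = 15 + -3 = 12
  P[2] = 29 + -3 = 26
  P[3] = 47 + -3 = 44
  P[4] = 63 + -3 = 60
  P[5] = 62 + -3 = 59
  P[6] = 64 + -3 = 61

Answer: [15, 12, 26, 44, 60, 59, 61]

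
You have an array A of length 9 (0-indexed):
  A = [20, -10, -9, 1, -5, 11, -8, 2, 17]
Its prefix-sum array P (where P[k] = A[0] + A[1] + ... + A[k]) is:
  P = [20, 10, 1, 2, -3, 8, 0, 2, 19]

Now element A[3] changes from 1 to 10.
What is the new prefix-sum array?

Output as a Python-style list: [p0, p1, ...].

Change: A[3] 1 -> 10, delta = 9
P[k] for k < 3: unchanged (A[3] not included)
P[k] for k >= 3: shift by delta = 9
  P[0] = 20 + 0 = 20
  P[1] = 10 + 0 = 10
  P[2] = 1 + 0 = 1
  P[3] = 2 + 9 = 11
  P[4] = -3 + 9 = 6
  P[5] = 8 + 9 = 17
  P[6] = 0 + 9 = 9
  P[7] = 2 + 9 = 11
  P[8] = 19 + 9 = 28

Answer: [20, 10, 1, 11, 6, 17, 9, 11, 28]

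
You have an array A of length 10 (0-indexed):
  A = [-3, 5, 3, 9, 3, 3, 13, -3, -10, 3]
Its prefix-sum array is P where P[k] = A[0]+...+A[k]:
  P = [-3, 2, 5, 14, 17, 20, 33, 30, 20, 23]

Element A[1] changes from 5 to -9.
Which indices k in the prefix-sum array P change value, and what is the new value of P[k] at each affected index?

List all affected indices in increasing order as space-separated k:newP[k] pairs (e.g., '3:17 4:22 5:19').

P[k] = A[0] + ... + A[k]
P[k] includes A[1] iff k >= 1
Affected indices: 1, 2, ..., 9; delta = -14
  P[1]: 2 + -14 = -12
  P[2]: 5 + -14 = -9
  P[3]: 14 + -14 = 0
  P[4]: 17 + -14 = 3
  P[5]: 20 + -14 = 6
  P[6]: 33 + -14 = 19
  P[7]: 30 + -14 = 16
  P[8]: 20 + -14 = 6
  P[9]: 23 + -14 = 9

Answer: 1:-12 2:-9 3:0 4:3 5:6 6:19 7:16 8:6 9:9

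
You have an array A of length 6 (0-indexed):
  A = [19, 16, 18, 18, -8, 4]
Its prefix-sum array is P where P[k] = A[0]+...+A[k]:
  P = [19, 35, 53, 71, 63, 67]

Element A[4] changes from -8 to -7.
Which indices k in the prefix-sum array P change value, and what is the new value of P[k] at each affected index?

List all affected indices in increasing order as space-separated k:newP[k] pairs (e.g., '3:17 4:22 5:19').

Answer: 4:64 5:68

Derivation:
P[k] = A[0] + ... + A[k]
P[k] includes A[4] iff k >= 4
Affected indices: 4, 5, ..., 5; delta = 1
  P[4]: 63 + 1 = 64
  P[5]: 67 + 1 = 68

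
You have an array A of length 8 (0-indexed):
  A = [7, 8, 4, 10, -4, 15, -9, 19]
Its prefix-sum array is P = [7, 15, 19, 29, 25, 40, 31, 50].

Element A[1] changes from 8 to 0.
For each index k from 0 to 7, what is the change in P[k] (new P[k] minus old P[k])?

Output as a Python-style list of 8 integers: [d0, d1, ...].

Answer: [0, -8, -8, -8, -8, -8, -8, -8]

Derivation:
Element change: A[1] 8 -> 0, delta = -8
For k < 1: P[k] unchanged, delta_P[k] = 0
For k >= 1: P[k] shifts by exactly -8
Delta array: [0, -8, -8, -8, -8, -8, -8, -8]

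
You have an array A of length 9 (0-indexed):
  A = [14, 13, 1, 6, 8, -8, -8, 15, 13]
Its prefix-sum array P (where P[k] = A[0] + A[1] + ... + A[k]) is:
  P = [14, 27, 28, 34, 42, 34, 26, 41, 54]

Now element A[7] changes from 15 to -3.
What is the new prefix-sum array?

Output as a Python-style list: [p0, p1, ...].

Change: A[7] 15 -> -3, delta = -18
P[k] for k < 7: unchanged (A[7] not included)
P[k] for k >= 7: shift by delta = -18
  P[0] = 14 + 0 = 14
  P[1] = 27 + 0 = 27
  P[2] = 28 + 0 = 28
  P[3] = 34 + 0 = 34
  P[4] = 42 + 0 = 42
  P[5] = 34 + 0 = 34
  P[6] = 26 + 0 = 26
  P[7] = 41 + -18 = 23
  P[8] = 54 + -18 = 36

Answer: [14, 27, 28, 34, 42, 34, 26, 23, 36]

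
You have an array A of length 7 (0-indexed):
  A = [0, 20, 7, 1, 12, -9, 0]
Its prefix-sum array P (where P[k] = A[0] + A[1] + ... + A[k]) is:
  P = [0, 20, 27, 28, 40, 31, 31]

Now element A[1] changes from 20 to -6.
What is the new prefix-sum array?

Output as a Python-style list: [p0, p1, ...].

Answer: [0, -6, 1, 2, 14, 5, 5]

Derivation:
Change: A[1] 20 -> -6, delta = -26
P[k] for k < 1: unchanged (A[1] not included)
P[k] for k >= 1: shift by delta = -26
  P[0] = 0 + 0 = 0
  P[1] = 20 + -26 = -6
  P[2] = 27 + -26 = 1
  P[3] = 28 + -26 = 2
  P[4] = 40 + -26 = 14
  P[5] = 31 + -26 = 5
  P[6] = 31 + -26 = 5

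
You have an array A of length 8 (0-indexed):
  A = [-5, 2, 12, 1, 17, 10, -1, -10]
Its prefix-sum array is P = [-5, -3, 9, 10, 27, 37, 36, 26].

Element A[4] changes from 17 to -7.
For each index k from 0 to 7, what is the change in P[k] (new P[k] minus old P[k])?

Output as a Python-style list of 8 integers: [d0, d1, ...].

Answer: [0, 0, 0, 0, -24, -24, -24, -24]

Derivation:
Element change: A[4] 17 -> -7, delta = -24
For k < 4: P[k] unchanged, delta_P[k] = 0
For k >= 4: P[k] shifts by exactly -24
Delta array: [0, 0, 0, 0, -24, -24, -24, -24]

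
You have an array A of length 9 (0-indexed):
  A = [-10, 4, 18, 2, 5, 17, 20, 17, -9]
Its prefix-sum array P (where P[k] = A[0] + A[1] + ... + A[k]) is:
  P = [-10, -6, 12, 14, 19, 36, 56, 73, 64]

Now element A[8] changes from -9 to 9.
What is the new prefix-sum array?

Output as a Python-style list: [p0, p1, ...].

Change: A[8] -9 -> 9, delta = 18
P[k] for k < 8: unchanged (A[8] not included)
P[k] for k >= 8: shift by delta = 18
  P[0] = -10 + 0 = -10
  P[1] = -6 + 0 = -6
  P[2] = 12 + 0 = 12
  P[3] = 14 + 0 = 14
  P[4] = 19 + 0 = 19
  P[5] = 36 + 0 = 36
  P[6] = 56 + 0 = 56
  P[7] = 73 + 0 = 73
  P[8] = 64 + 18 = 82

Answer: [-10, -6, 12, 14, 19, 36, 56, 73, 82]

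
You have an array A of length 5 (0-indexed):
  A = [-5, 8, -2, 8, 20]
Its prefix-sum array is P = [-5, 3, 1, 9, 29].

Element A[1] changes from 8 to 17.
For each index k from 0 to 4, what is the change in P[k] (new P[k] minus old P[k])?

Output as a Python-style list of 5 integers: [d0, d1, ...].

Element change: A[1] 8 -> 17, delta = 9
For k < 1: P[k] unchanged, delta_P[k] = 0
For k >= 1: P[k] shifts by exactly 9
Delta array: [0, 9, 9, 9, 9]

Answer: [0, 9, 9, 9, 9]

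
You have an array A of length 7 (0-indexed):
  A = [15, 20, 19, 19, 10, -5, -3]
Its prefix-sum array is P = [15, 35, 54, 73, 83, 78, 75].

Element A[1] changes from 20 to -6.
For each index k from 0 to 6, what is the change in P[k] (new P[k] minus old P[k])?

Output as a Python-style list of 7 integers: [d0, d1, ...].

Element change: A[1] 20 -> -6, delta = -26
For k < 1: P[k] unchanged, delta_P[k] = 0
For k >= 1: P[k] shifts by exactly -26
Delta array: [0, -26, -26, -26, -26, -26, -26]

Answer: [0, -26, -26, -26, -26, -26, -26]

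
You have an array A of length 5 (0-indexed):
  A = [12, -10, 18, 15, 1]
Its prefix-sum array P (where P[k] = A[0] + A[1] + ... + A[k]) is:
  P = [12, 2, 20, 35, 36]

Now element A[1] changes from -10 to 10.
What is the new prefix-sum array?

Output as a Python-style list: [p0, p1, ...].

Change: A[1] -10 -> 10, delta = 20
P[k] for k < 1: unchanged (A[1] not included)
P[k] for k >= 1: shift by delta = 20
  P[0] = 12 + 0 = 12
  P[1] = 2 + 20 = 22
  P[2] = 20 + 20 = 40
  P[3] = 35 + 20 = 55
  P[4] = 36 + 20 = 56

Answer: [12, 22, 40, 55, 56]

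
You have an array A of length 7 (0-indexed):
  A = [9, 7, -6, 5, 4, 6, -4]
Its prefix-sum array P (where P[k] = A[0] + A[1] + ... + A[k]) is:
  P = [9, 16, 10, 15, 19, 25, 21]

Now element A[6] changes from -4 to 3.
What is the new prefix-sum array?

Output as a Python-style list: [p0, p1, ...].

Change: A[6] -4 -> 3, delta = 7
P[k] for k < 6: unchanged (A[6] not included)
P[k] for k >= 6: shift by delta = 7
  P[0] = 9 + 0 = 9
  P[1] = 16 + 0 = 16
  P[2] = 10 + 0 = 10
  P[3] = 15 + 0 = 15
  P[4] = 19 + 0 = 19
  P[5] = 25 + 0 = 25
  P[6] = 21 + 7 = 28

Answer: [9, 16, 10, 15, 19, 25, 28]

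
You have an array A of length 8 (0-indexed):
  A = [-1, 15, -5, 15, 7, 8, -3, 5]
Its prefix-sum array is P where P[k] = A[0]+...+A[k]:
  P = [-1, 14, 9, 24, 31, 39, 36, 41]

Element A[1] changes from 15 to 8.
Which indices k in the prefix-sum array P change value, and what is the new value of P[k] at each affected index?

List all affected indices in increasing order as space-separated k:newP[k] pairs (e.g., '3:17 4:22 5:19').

Answer: 1:7 2:2 3:17 4:24 5:32 6:29 7:34

Derivation:
P[k] = A[0] + ... + A[k]
P[k] includes A[1] iff k >= 1
Affected indices: 1, 2, ..., 7; delta = -7
  P[1]: 14 + -7 = 7
  P[2]: 9 + -7 = 2
  P[3]: 24 + -7 = 17
  P[4]: 31 + -7 = 24
  P[5]: 39 + -7 = 32
  P[6]: 36 + -7 = 29
  P[7]: 41 + -7 = 34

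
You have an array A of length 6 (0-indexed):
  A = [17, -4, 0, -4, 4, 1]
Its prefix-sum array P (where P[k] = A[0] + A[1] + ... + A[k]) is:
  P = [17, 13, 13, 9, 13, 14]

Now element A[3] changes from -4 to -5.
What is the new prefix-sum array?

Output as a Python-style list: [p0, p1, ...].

Change: A[3] -4 -> -5, delta = -1
P[k] for k < 3: unchanged (A[3] not included)
P[k] for k >= 3: shift by delta = -1
  P[0] = 17 + 0 = 17
  P[1] = 13 + 0 = 13
  P[2] = 13 + 0 = 13
  P[3] = 9 + -1 = 8
  P[4] = 13 + -1 = 12
  P[5] = 14 + -1 = 13

Answer: [17, 13, 13, 8, 12, 13]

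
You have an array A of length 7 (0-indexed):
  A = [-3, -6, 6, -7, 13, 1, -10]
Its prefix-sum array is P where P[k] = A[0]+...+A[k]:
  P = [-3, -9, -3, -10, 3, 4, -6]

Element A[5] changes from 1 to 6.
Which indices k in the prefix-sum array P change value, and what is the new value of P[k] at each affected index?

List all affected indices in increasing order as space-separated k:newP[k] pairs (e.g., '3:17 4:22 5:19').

Answer: 5:9 6:-1

Derivation:
P[k] = A[0] + ... + A[k]
P[k] includes A[5] iff k >= 5
Affected indices: 5, 6, ..., 6; delta = 5
  P[5]: 4 + 5 = 9
  P[6]: -6 + 5 = -1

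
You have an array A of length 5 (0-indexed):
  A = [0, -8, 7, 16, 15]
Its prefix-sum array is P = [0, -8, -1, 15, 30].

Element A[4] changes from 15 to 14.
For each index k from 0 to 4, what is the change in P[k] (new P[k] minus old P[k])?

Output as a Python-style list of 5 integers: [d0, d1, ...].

Answer: [0, 0, 0, 0, -1]

Derivation:
Element change: A[4] 15 -> 14, delta = -1
For k < 4: P[k] unchanged, delta_P[k] = 0
For k >= 4: P[k] shifts by exactly -1
Delta array: [0, 0, 0, 0, -1]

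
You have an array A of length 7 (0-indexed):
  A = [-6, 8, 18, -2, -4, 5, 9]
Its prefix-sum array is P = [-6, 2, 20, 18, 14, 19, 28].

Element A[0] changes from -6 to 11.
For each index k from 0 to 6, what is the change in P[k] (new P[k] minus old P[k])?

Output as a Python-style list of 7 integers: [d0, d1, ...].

Answer: [17, 17, 17, 17, 17, 17, 17]

Derivation:
Element change: A[0] -6 -> 11, delta = 17
For k < 0: P[k] unchanged, delta_P[k] = 0
For k >= 0: P[k] shifts by exactly 17
Delta array: [17, 17, 17, 17, 17, 17, 17]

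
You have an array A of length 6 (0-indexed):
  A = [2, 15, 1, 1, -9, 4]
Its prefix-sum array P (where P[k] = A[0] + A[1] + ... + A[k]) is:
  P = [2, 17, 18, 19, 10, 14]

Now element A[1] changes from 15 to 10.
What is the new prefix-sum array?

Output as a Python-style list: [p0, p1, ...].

Change: A[1] 15 -> 10, delta = -5
P[k] for k < 1: unchanged (A[1] not included)
P[k] for k >= 1: shift by delta = -5
  P[0] = 2 + 0 = 2
  P[1] = 17 + -5 = 12
  P[2] = 18 + -5 = 13
  P[3] = 19 + -5 = 14
  P[4] = 10 + -5 = 5
  P[5] = 14 + -5 = 9

Answer: [2, 12, 13, 14, 5, 9]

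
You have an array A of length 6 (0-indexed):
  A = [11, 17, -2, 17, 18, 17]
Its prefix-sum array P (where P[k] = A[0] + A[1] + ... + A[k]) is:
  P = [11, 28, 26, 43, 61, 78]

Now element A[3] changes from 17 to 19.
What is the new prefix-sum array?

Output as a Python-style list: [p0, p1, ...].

Change: A[3] 17 -> 19, delta = 2
P[k] for k < 3: unchanged (A[3] not included)
P[k] for k >= 3: shift by delta = 2
  P[0] = 11 + 0 = 11
  P[1] = 28 + 0 = 28
  P[2] = 26 + 0 = 26
  P[3] = 43 + 2 = 45
  P[4] = 61 + 2 = 63
  P[5] = 78 + 2 = 80

Answer: [11, 28, 26, 45, 63, 80]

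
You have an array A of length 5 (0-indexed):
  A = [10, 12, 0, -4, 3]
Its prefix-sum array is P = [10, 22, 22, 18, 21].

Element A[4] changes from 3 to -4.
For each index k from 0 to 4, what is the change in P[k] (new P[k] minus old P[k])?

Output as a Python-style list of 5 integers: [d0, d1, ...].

Answer: [0, 0, 0, 0, -7]

Derivation:
Element change: A[4] 3 -> -4, delta = -7
For k < 4: P[k] unchanged, delta_P[k] = 0
For k >= 4: P[k] shifts by exactly -7
Delta array: [0, 0, 0, 0, -7]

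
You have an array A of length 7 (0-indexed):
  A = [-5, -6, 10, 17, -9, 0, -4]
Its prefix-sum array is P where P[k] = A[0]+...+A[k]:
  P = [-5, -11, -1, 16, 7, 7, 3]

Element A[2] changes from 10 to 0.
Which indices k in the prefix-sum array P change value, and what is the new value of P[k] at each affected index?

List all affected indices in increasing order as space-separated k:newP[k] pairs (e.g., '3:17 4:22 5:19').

Answer: 2:-11 3:6 4:-3 5:-3 6:-7

Derivation:
P[k] = A[0] + ... + A[k]
P[k] includes A[2] iff k >= 2
Affected indices: 2, 3, ..., 6; delta = -10
  P[2]: -1 + -10 = -11
  P[3]: 16 + -10 = 6
  P[4]: 7 + -10 = -3
  P[5]: 7 + -10 = -3
  P[6]: 3 + -10 = -7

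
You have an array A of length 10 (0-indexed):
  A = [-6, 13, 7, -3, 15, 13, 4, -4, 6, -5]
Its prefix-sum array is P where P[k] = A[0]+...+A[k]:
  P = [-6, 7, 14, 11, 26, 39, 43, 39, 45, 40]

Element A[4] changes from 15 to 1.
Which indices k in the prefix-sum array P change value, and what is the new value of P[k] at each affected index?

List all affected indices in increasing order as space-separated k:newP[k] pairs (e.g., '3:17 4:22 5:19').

Answer: 4:12 5:25 6:29 7:25 8:31 9:26

Derivation:
P[k] = A[0] + ... + A[k]
P[k] includes A[4] iff k >= 4
Affected indices: 4, 5, ..., 9; delta = -14
  P[4]: 26 + -14 = 12
  P[5]: 39 + -14 = 25
  P[6]: 43 + -14 = 29
  P[7]: 39 + -14 = 25
  P[8]: 45 + -14 = 31
  P[9]: 40 + -14 = 26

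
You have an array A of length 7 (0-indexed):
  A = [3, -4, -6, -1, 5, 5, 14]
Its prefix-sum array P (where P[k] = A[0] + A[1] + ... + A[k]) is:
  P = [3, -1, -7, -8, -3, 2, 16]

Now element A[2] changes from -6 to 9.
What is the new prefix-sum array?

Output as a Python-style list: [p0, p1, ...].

Answer: [3, -1, 8, 7, 12, 17, 31]

Derivation:
Change: A[2] -6 -> 9, delta = 15
P[k] for k < 2: unchanged (A[2] not included)
P[k] for k >= 2: shift by delta = 15
  P[0] = 3 + 0 = 3
  P[1] = -1 + 0 = -1
  P[2] = -7 + 15 = 8
  P[3] = -8 + 15 = 7
  P[4] = -3 + 15 = 12
  P[5] = 2 + 15 = 17
  P[6] = 16 + 15 = 31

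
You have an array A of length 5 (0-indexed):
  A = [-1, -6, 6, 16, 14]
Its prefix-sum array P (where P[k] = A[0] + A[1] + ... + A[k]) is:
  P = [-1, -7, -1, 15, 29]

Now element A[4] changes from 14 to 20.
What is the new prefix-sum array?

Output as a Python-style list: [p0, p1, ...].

Change: A[4] 14 -> 20, delta = 6
P[k] for k < 4: unchanged (A[4] not included)
P[k] for k >= 4: shift by delta = 6
  P[0] = -1 + 0 = -1
  P[1] = -7 + 0 = -7
  P[2] = -1 + 0 = -1
  P[3] = 15 + 0 = 15
  P[4] = 29 + 6 = 35

Answer: [-1, -7, -1, 15, 35]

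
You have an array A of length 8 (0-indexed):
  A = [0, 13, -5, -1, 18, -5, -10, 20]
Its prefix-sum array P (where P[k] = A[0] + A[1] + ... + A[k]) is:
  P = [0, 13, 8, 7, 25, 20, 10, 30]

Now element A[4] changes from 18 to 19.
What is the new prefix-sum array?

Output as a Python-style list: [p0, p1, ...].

Answer: [0, 13, 8, 7, 26, 21, 11, 31]

Derivation:
Change: A[4] 18 -> 19, delta = 1
P[k] for k < 4: unchanged (A[4] not included)
P[k] for k >= 4: shift by delta = 1
  P[0] = 0 + 0 = 0
  P[1] = 13 + 0 = 13
  P[2] = 8 + 0 = 8
  P[3] = 7 + 0 = 7
  P[4] = 25 + 1 = 26
  P[5] = 20 + 1 = 21
  P[6] = 10 + 1 = 11
  P[7] = 30 + 1 = 31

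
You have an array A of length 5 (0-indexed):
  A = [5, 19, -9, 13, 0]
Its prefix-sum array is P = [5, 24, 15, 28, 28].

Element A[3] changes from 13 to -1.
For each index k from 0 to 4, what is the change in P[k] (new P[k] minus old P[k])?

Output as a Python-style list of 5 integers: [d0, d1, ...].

Answer: [0, 0, 0, -14, -14]

Derivation:
Element change: A[3] 13 -> -1, delta = -14
For k < 3: P[k] unchanged, delta_P[k] = 0
For k >= 3: P[k] shifts by exactly -14
Delta array: [0, 0, 0, -14, -14]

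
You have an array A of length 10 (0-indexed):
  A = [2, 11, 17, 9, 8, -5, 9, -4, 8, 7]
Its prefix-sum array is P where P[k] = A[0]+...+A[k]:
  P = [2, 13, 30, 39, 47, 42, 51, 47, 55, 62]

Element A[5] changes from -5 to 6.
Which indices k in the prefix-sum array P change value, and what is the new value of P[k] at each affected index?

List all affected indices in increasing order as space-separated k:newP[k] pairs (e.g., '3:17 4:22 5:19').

P[k] = A[0] + ... + A[k]
P[k] includes A[5] iff k >= 5
Affected indices: 5, 6, ..., 9; delta = 11
  P[5]: 42 + 11 = 53
  P[6]: 51 + 11 = 62
  P[7]: 47 + 11 = 58
  P[8]: 55 + 11 = 66
  P[9]: 62 + 11 = 73

Answer: 5:53 6:62 7:58 8:66 9:73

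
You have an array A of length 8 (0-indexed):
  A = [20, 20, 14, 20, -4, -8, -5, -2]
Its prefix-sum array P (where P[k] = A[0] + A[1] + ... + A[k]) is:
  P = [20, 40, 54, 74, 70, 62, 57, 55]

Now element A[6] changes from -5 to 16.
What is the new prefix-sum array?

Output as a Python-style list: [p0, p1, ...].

Answer: [20, 40, 54, 74, 70, 62, 78, 76]

Derivation:
Change: A[6] -5 -> 16, delta = 21
P[k] for k < 6: unchanged (A[6] not included)
P[k] for k >= 6: shift by delta = 21
  P[0] = 20 + 0 = 20
  P[1] = 40 + 0 = 40
  P[2] = 54 + 0 = 54
  P[3] = 74 + 0 = 74
  P[4] = 70 + 0 = 70
  P[5] = 62 + 0 = 62
  P[6] = 57 + 21 = 78
  P[7] = 55 + 21 = 76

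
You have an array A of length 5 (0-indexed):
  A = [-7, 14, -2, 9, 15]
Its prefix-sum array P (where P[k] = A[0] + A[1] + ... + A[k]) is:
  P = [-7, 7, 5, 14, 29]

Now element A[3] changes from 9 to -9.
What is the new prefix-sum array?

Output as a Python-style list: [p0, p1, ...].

Change: A[3] 9 -> -9, delta = -18
P[k] for k < 3: unchanged (A[3] not included)
P[k] for k >= 3: shift by delta = -18
  P[0] = -7 + 0 = -7
  P[1] = 7 + 0 = 7
  P[2] = 5 + 0 = 5
  P[3] = 14 + -18 = -4
  P[4] = 29 + -18 = 11

Answer: [-7, 7, 5, -4, 11]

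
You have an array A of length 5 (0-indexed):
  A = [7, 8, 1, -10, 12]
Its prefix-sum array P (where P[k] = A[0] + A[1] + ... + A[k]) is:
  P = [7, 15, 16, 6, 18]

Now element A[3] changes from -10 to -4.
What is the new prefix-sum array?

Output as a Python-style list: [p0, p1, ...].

Answer: [7, 15, 16, 12, 24]

Derivation:
Change: A[3] -10 -> -4, delta = 6
P[k] for k < 3: unchanged (A[3] not included)
P[k] for k >= 3: shift by delta = 6
  P[0] = 7 + 0 = 7
  P[1] = 15 + 0 = 15
  P[2] = 16 + 0 = 16
  P[3] = 6 + 6 = 12
  P[4] = 18 + 6 = 24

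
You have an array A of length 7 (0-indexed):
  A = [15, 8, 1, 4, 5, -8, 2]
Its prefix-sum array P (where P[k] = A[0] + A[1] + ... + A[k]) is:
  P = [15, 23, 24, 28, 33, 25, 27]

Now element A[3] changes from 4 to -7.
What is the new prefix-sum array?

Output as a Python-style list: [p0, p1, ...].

Answer: [15, 23, 24, 17, 22, 14, 16]

Derivation:
Change: A[3] 4 -> -7, delta = -11
P[k] for k < 3: unchanged (A[3] not included)
P[k] for k >= 3: shift by delta = -11
  P[0] = 15 + 0 = 15
  P[1] = 23 + 0 = 23
  P[2] = 24 + 0 = 24
  P[3] = 28 + -11 = 17
  P[4] = 33 + -11 = 22
  P[5] = 25 + -11 = 14
  P[6] = 27 + -11 = 16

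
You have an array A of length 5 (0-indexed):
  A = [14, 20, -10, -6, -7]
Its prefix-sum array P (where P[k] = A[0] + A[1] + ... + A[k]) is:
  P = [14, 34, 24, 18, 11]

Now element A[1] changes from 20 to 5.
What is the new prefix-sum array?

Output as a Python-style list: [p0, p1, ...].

Change: A[1] 20 -> 5, delta = -15
P[k] for k < 1: unchanged (A[1] not included)
P[k] for k >= 1: shift by delta = -15
  P[0] = 14 + 0 = 14
  P[1] = 34 + -15 = 19
  P[2] = 24 + -15 = 9
  P[3] = 18 + -15 = 3
  P[4] = 11 + -15 = -4

Answer: [14, 19, 9, 3, -4]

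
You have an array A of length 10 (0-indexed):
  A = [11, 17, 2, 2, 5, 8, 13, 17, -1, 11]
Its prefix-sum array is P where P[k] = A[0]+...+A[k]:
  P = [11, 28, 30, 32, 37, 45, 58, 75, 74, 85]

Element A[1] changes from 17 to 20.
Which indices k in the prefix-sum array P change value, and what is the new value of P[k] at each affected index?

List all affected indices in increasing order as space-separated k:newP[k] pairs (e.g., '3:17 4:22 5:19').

P[k] = A[0] + ... + A[k]
P[k] includes A[1] iff k >= 1
Affected indices: 1, 2, ..., 9; delta = 3
  P[1]: 28 + 3 = 31
  P[2]: 30 + 3 = 33
  P[3]: 32 + 3 = 35
  P[4]: 37 + 3 = 40
  P[5]: 45 + 3 = 48
  P[6]: 58 + 3 = 61
  P[7]: 75 + 3 = 78
  P[8]: 74 + 3 = 77
  P[9]: 85 + 3 = 88

Answer: 1:31 2:33 3:35 4:40 5:48 6:61 7:78 8:77 9:88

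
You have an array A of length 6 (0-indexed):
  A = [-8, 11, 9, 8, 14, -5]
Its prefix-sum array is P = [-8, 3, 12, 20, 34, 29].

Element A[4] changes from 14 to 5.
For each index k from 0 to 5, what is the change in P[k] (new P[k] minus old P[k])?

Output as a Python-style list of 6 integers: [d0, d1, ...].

Answer: [0, 0, 0, 0, -9, -9]

Derivation:
Element change: A[4] 14 -> 5, delta = -9
For k < 4: P[k] unchanged, delta_P[k] = 0
For k >= 4: P[k] shifts by exactly -9
Delta array: [0, 0, 0, 0, -9, -9]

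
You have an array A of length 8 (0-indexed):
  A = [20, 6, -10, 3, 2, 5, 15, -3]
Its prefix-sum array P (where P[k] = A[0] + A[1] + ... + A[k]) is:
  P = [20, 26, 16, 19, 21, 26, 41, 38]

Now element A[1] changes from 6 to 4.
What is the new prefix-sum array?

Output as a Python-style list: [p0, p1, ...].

Answer: [20, 24, 14, 17, 19, 24, 39, 36]

Derivation:
Change: A[1] 6 -> 4, delta = -2
P[k] for k < 1: unchanged (A[1] not included)
P[k] for k >= 1: shift by delta = -2
  P[0] = 20 + 0 = 20
  P[1] = 26 + -2 = 24
  P[2] = 16 + -2 = 14
  P[3] = 19 + -2 = 17
  P[4] = 21 + -2 = 19
  P[5] = 26 + -2 = 24
  P[6] = 41 + -2 = 39
  P[7] = 38 + -2 = 36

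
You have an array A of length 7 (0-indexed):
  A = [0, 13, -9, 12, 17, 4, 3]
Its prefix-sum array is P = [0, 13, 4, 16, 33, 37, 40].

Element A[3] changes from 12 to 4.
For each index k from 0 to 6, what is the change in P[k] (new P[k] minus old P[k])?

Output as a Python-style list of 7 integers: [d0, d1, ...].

Answer: [0, 0, 0, -8, -8, -8, -8]

Derivation:
Element change: A[3] 12 -> 4, delta = -8
For k < 3: P[k] unchanged, delta_P[k] = 0
For k >= 3: P[k] shifts by exactly -8
Delta array: [0, 0, 0, -8, -8, -8, -8]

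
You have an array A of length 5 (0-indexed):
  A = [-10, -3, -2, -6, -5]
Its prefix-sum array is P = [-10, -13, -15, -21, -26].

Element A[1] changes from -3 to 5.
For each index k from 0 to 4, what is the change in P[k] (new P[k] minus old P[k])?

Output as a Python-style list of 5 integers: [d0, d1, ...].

Element change: A[1] -3 -> 5, delta = 8
For k < 1: P[k] unchanged, delta_P[k] = 0
For k >= 1: P[k] shifts by exactly 8
Delta array: [0, 8, 8, 8, 8]

Answer: [0, 8, 8, 8, 8]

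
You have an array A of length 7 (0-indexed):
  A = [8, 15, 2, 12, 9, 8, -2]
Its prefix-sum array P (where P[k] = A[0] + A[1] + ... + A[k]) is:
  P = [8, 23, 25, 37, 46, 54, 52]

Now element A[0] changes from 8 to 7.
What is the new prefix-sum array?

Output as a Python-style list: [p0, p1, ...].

Change: A[0] 8 -> 7, delta = -1
P[k] for k < 0: unchanged (A[0] not included)
P[k] for k >= 0: shift by delta = -1
  P[0] = 8 + -1 = 7
  P[1] = 23 + -1 = 22
  P[2] = 25 + -1 = 24
  P[3] = 37 + -1 = 36
  P[4] = 46 + -1 = 45
  P[5] = 54 + -1 = 53
  P[6] = 52 + -1 = 51

Answer: [7, 22, 24, 36, 45, 53, 51]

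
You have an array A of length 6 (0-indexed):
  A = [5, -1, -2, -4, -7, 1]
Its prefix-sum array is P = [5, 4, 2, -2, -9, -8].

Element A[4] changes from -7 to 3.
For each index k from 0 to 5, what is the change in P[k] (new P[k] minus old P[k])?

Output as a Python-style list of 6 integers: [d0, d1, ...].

Answer: [0, 0, 0, 0, 10, 10]

Derivation:
Element change: A[4] -7 -> 3, delta = 10
For k < 4: P[k] unchanged, delta_P[k] = 0
For k >= 4: P[k] shifts by exactly 10
Delta array: [0, 0, 0, 0, 10, 10]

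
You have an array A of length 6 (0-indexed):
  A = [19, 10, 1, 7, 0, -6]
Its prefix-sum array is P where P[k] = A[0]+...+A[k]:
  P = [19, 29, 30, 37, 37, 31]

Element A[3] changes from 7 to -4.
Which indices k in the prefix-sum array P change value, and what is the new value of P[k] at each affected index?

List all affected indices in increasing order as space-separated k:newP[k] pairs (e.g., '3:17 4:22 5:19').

P[k] = A[0] + ... + A[k]
P[k] includes A[3] iff k >= 3
Affected indices: 3, 4, ..., 5; delta = -11
  P[3]: 37 + -11 = 26
  P[4]: 37 + -11 = 26
  P[5]: 31 + -11 = 20

Answer: 3:26 4:26 5:20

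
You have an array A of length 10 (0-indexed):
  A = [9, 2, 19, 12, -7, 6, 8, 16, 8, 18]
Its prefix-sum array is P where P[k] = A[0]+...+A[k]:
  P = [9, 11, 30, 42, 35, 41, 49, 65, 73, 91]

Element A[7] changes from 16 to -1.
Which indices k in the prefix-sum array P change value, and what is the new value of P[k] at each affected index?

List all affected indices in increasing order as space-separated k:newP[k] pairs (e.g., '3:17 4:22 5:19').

P[k] = A[0] + ... + A[k]
P[k] includes A[7] iff k >= 7
Affected indices: 7, 8, ..., 9; delta = -17
  P[7]: 65 + -17 = 48
  P[8]: 73 + -17 = 56
  P[9]: 91 + -17 = 74

Answer: 7:48 8:56 9:74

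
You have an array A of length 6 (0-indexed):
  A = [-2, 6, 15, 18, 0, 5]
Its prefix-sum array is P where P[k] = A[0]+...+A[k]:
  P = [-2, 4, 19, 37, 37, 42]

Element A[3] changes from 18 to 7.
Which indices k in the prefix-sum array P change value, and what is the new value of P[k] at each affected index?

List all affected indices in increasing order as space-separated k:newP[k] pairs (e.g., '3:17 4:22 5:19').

P[k] = A[0] + ... + A[k]
P[k] includes A[3] iff k >= 3
Affected indices: 3, 4, ..., 5; delta = -11
  P[3]: 37 + -11 = 26
  P[4]: 37 + -11 = 26
  P[5]: 42 + -11 = 31

Answer: 3:26 4:26 5:31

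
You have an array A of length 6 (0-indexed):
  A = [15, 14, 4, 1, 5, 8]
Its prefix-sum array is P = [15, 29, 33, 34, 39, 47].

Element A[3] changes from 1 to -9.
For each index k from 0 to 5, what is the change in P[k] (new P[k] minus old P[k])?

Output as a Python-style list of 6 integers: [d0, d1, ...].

Element change: A[3] 1 -> -9, delta = -10
For k < 3: P[k] unchanged, delta_P[k] = 0
For k >= 3: P[k] shifts by exactly -10
Delta array: [0, 0, 0, -10, -10, -10]

Answer: [0, 0, 0, -10, -10, -10]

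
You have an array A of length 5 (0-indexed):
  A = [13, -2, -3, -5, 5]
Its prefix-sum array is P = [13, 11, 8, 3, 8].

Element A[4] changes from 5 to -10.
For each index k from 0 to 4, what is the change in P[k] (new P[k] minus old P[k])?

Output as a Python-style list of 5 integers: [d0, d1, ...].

Answer: [0, 0, 0, 0, -15]

Derivation:
Element change: A[4] 5 -> -10, delta = -15
For k < 4: P[k] unchanged, delta_P[k] = 0
For k >= 4: P[k] shifts by exactly -15
Delta array: [0, 0, 0, 0, -15]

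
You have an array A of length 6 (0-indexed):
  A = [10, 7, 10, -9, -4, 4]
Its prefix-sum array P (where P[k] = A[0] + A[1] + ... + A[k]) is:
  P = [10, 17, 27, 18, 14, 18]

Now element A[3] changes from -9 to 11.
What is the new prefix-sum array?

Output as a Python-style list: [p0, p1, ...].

Answer: [10, 17, 27, 38, 34, 38]

Derivation:
Change: A[3] -9 -> 11, delta = 20
P[k] for k < 3: unchanged (A[3] not included)
P[k] for k >= 3: shift by delta = 20
  P[0] = 10 + 0 = 10
  P[1] = 17 + 0 = 17
  P[2] = 27 + 0 = 27
  P[3] = 18 + 20 = 38
  P[4] = 14 + 20 = 34
  P[5] = 18 + 20 = 38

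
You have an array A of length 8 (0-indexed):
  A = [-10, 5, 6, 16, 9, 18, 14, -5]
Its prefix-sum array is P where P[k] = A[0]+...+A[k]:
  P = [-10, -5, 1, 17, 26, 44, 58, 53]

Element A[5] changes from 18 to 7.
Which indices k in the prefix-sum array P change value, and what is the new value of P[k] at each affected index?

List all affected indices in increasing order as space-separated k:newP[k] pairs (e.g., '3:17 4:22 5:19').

Answer: 5:33 6:47 7:42

Derivation:
P[k] = A[0] + ... + A[k]
P[k] includes A[5] iff k >= 5
Affected indices: 5, 6, ..., 7; delta = -11
  P[5]: 44 + -11 = 33
  P[6]: 58 + -11 = 47
  P[7]: 53 + -11 = 42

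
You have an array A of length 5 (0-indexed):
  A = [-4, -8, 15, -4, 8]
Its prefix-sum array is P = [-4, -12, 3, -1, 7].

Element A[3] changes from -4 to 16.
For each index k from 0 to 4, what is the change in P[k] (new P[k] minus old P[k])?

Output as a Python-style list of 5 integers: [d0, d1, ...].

Element change: A[3] -4 -> 16, delta = 20
For k < 3: P[k] unchanged, delta_P[k] = 0
For k >= 3: P[k] shifts by exactly 20
Delta array: [0, 0, 0, 20, 20]

Answer: [0, 0, 0, 20, 20]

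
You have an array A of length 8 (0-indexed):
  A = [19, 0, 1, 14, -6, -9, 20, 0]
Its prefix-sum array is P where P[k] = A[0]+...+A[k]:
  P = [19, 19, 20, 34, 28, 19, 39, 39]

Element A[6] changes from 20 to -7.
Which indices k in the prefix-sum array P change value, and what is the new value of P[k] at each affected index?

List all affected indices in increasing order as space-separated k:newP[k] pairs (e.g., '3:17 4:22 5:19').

Answer: 6:12 7:12

Derivation:
P[k] = A[0] + ... + A[k]
P[k] includes A[6] iff k >= 6
Affected indices: 6, 7, ..., 7; delta = -27
  P[6]: 39 + -27 = 12
  P[7]: 39 + -27 = 12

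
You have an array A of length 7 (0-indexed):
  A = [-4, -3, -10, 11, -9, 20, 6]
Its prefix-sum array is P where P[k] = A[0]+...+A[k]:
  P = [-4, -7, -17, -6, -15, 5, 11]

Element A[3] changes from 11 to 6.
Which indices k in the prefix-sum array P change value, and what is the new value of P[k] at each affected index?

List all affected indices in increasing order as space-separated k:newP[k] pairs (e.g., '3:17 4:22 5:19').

Answer: 3:-11 4:-20 5:0 6:6

Derivation:
P[k] = A[0] + ... + A[k]
P[k] includes A[3] iff k >= 3
Affected indices: 3, 4, ..., 6; delta = -5
  P[3]: -6 + -5 = -11
  P[4]: -15 + -5 = -20
  P[5]: 5 + -5 = 0
  P[6]: 11 + -5 = 6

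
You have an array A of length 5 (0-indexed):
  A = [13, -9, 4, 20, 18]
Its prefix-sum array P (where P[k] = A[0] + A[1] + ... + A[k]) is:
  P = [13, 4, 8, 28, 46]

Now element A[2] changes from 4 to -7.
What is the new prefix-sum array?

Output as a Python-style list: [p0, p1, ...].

Change: A[2] 4 -> -7, delta = -11
P[k] for k < 2: unchanged (A[2] not included)
P[k] for k >= 2: shift by delta = -11
  P[0] = 13 + 0 = 13
  P[1] = 4 + 0 = 4
  P[2] = 8 + -11 = -3
  P[3] = 28 + -11 = 17
  P[4] = 46 + -11 = 35

Answer: [13, 4, -3, 17, 35]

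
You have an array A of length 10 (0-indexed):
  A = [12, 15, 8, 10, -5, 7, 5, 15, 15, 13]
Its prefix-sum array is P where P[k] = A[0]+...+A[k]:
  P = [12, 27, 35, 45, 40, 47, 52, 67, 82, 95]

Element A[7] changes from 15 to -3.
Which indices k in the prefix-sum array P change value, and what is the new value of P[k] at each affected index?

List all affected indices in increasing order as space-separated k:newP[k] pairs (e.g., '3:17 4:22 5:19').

Answer: 7:49 8:64 9:77

Derivation:
P[k] = A[0] + ... + A[k]
P[k] includes A[7] iff k >= 7
Affected indices: 7, 8, ..., 9; delta = -18
  P[7]: 67 + -18 = 49
  P[8]: 82 + -18 = 64
  P[9]: 95 + -18 = 77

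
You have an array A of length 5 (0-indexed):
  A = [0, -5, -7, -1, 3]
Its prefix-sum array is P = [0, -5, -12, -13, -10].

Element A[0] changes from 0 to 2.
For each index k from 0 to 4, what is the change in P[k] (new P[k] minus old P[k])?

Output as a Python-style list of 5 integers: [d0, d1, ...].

Element change: A[0] 0 -> 2, delta = 2
For k < 0: P[k] unchanged, delta_P[k] = 0
For k >= 0: P[k] shifts by exactly 2
Delta array: [2, 2, 2, 2, 2]

Answer: [2, 2, 2, 2, 2]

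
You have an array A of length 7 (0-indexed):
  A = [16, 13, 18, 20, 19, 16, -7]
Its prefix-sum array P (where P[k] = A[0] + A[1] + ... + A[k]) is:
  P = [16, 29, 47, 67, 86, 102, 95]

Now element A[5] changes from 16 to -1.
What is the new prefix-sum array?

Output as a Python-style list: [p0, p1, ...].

Change: A[5] 16 -> -1, delta = -17
P[k] for k < 5: unchanged (A[5] not included)
P[k] for k >= 5: shift by delta = -17
  P[0] = 16 + 0 = 16
  P[1] = 29 + 0 = 29
  P[2] = 47 + 0 = 47
  P[3] = 67 + 0 = 67
  P[4] = 86 + 0 = 86
  P[5] = 102 + -17 = 85
  P[6] = 95 + -17 = 78

Answer: [16, 29, 47, 67, 86, 85, 78]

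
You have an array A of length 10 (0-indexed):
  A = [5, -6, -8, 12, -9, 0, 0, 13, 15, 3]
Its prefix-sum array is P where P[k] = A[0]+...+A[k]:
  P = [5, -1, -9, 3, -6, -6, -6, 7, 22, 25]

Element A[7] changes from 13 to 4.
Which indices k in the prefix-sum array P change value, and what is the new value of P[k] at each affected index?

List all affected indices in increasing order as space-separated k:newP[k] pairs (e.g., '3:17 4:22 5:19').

Answer: 7:-2 8:13 9:16

Derivation:
P[k] = A[0] + ... + A[k]
P[k] includes A[7] iff k >= 7
Affected indices: 7, 8, ..., 9; delta = -9
  P[7]: 7 + -9 = -2
  P[8]: 22 + -9 = 13
  P[9]: 25 + -9 = 16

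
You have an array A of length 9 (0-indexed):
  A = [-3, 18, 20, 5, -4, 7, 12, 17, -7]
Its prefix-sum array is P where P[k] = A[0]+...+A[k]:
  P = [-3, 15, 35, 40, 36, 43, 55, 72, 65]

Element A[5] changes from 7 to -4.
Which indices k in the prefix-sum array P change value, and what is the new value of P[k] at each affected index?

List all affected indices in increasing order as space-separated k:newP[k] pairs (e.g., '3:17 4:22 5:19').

P[k] = A[0] + ... + A[k]
P[k] includes A[5] iff k >= 5
Affected indices: 5, 6, ..., 8; delta = -11
  P[5]: 43 + -11 = 32
  P[6]: 55 + -11 = 44
  P[7]: 72 + -11 = 61
  P[8]: 65 + -11 = 54

Answer: 5:32 6:44 7:61 8:54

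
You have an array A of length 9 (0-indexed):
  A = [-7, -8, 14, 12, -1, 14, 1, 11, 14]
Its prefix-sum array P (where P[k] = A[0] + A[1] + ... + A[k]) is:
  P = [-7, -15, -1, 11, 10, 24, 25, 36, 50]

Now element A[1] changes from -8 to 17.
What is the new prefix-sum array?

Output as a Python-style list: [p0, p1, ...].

Change: A[1] -8 -> 17, delta = 25
P[k] for k < 1: unchanged (A[1] not included)
P[k] for k >= 1: shift by delta = 25
  P[0] = -7 + 0 = -7
  P[1] = -15 + 25 = 10
  P[2] = -1 + 25 = 24
  P[3] = 11 + 25 = 36
  P[4] = 10 + 25 = 35
  P[5] = 24 + 25 = 49
  P[6] = 25 + 25 = 50
  P[7] = 36 + 25 = 61
  P[8] = 50 + 25 = 75

Answer: [-7, 10, 24, 36, 35, 49, 50, 61, 75]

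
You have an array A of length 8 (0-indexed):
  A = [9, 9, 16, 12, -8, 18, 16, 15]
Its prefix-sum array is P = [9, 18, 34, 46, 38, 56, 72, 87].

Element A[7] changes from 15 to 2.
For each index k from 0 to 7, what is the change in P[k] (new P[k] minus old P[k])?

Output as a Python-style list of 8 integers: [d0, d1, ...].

Answer: [0, 0, 0, 0, 0, 0, 0, -13]

Derivation:
Element change: A[7] 15 -> 2, delta = -13
For k < 7: P[k] unchanged, delta_P[k] = 0
For k >= 7: P[k] shifts by exactly -13
Delta array: [0, 0, 0, 0, 0, 0, 0, -13]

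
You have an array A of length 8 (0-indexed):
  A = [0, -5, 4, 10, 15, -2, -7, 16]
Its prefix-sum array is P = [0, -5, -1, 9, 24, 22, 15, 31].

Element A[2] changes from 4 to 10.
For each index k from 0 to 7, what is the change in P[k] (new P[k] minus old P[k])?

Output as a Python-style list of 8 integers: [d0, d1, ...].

Element change: A[2] 4 -> 10, delta = 6
For k < 2: P[k] unchanged, delta_P[k] = 0
For k >= 2: P[k] shifts by exactly 6
Delta array: [0, 0, 6, 6, 6, 6, 6, 6]

Answer: [0, 0, 6, 6, 6, 6, 6, 6]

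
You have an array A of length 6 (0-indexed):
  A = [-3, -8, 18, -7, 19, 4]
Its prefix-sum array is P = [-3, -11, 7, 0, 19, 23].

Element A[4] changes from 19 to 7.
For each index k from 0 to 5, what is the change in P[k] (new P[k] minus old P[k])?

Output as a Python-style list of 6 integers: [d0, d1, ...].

Answer: [0, 0, 0, 0, -12, -12]

Derivation:
Element change: A[4] 19 -> 7, delta = -12
For k < 4: P[k] unchanged, delta_P[k] = 0
For k >= 4: P[k] shifts by exactly -12
Delta array: [0, 0, 0, 0, -12, -12]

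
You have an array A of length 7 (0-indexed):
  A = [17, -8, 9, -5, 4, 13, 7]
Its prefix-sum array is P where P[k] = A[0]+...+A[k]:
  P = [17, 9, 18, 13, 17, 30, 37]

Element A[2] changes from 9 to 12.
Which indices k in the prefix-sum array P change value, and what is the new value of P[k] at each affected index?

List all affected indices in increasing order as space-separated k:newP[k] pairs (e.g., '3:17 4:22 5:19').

Answer: 2:21 3:16 4:20 5:33 6:40

Derivation:
P[k] = A[0] + ... + A[k]
P[k] includes A[2] iff k >= 2
Affected indices: 2, 3, ..., 6; delta = 3
  P[2]: 18 + 3 = 21
  P[3]: 13 + 3 = 16
  P[4]: 17 + 3 = 20
  P[5]: 30 + 3 = 33
  P[6]: 37 + 3 = 40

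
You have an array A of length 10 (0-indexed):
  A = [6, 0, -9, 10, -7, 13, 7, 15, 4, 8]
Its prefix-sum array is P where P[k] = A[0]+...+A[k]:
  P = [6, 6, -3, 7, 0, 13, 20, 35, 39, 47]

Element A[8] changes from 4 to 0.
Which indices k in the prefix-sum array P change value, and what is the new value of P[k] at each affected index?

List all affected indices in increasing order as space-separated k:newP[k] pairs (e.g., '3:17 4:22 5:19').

Answer: 8:35 9:43

Derivation:
P[k] = A[0] + ... + A[k]
P[k] includes A[8] iff k >= 8
Affected indices: 8, 9, ..., 9; delta = -4
  P[8]: 39 + -4 = 35
  P[9]: 47 + -4 = 43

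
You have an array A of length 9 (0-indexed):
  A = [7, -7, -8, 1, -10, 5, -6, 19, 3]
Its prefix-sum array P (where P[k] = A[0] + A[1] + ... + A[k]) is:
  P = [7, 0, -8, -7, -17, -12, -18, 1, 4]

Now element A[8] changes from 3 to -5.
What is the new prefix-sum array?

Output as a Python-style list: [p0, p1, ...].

Answer: [7, 0, -8, -7, -17, -12, -18, 1, -4]

Derivation:
Change: A[8] 3 -> -5, delta = -8
P[k] for k < 8: unchanged (A[8] not included)
P[k] for k >= 8: shift by delta = -8
  P[0] = 7 + 0 = 7
  P[1] = 0 + 0 = 0
  P[2] = -8 + 0 = -8
  P[3] = -7 + 0 = -7
  P[4] = -17 + 0 = -17
  P[5] = -12 + 0 = -12
  P[6] = -18 + 0 = -18
  P[7] = 1 + 0 = 1
  P[8] = 4 + -8 = -4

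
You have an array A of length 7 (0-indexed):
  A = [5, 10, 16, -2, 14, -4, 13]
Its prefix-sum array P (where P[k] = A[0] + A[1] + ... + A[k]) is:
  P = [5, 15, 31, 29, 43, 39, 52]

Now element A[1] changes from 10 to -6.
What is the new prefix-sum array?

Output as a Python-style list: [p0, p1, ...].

Change: A[1] 10 -> -6, delta = -16
P[k] for k < 1: unchanged (A[1] not included)
P[k] for k >= 1: shift by delta = -16
  P[0] = 5 + 0 = 5
  P[1] = 15 + -16 = -1
  P[2] = 31 + -16 = 15
  P[3] = 29 + -16 = 13
  P[4] = 43 + -16 = 27
  P[5] = 39 + -16 = 23
  P[6] = 52 + -16 = 36

Answer: [5, -1, 15, 13, 27, 23, 36]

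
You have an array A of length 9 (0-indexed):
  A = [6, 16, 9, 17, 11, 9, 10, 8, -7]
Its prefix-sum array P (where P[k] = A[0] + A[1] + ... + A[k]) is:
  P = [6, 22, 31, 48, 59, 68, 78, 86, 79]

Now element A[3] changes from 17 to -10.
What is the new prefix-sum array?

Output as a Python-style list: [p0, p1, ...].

Change: A[3] 17 -> -10, delta = -27
P[k] for k < 3: unchanged (A[3] not included)
P[k] for k >= 3: shift by delta = -27
  P[0] = 6 + 0 = 6
  P[1] = 22 + 0 = 22
  P[2] = 31 + 0 = 31
  P[3] = 48 + -27 = 21
  P[4] = 59 + -27 = 32
  P[5] = 68 + -27 = 41
  P[6] = 78 + -27 = 51
  P[7] = 86 + -27 = 59
  P[8] = 79 + -27 = 52

Answer: [6, 22, 31, 21, 32, 41, 51, 59, 52]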